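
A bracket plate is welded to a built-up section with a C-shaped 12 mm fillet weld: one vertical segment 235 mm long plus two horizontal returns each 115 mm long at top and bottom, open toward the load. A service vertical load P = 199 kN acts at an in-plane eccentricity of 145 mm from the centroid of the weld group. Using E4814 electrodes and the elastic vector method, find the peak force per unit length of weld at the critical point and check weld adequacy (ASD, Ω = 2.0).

E48XX → F_EXX = 480 MPa.
Total weld length L_w = 465 mm. Treat welds as unit-width lines.
Centroid: x̄ = 2×115×57.5 / 465 = 28.44 mm from the vertical weld.
Polar moment about centroid: J = I_x + I_y = [235³/12 + 2×115×117.5²] + [235×28.44² + 2(115³/12 + 115×29.06²)] = 4895000 mm³.
Direct shear f_v = P/L_w = 199×10³ / 465 = 428 N/mm (vertical).
Torsion M = P·e = 199×10³ × 145 = 28855000 N·mm.
Critical point at (x, y) = (86.56, 117.5) from centroid. f_tx = M·y/J = 692.7 N/mm; f_ty = M·x/J = 510.3 N/mm.
Resultant f_max = √[f_tx² + (f_v + f_ty)²] = √[692.7² + (428 + 510.3)²] = 1166 N/mm.
Capacity per unit length: r_n/Ω = (1/2.0) × 0.6 × 480 × (0.707 × 12) = 1222 N/mm.
1166 ≤ 1222 → adequate.

f_max ≈ 1170 N/mm; adequate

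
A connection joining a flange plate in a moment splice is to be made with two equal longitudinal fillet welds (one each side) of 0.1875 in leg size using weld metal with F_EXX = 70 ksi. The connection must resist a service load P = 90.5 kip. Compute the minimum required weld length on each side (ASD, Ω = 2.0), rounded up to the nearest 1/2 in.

Throat t_e = 0.707 × 0.1875 = 0.1326 in.
r_n/Ω = (0.6 × 70 × 0.1326) / 2.0 = 2.784 kip/in.
L_req = P / (r_n/Ω) = 90.5 / 2.784 = 32.51 in total.
Per side: 32.51 / 2 = 16.25 in.
Round up → use L = 16.5 in on each side.

L = 16.5 in on each side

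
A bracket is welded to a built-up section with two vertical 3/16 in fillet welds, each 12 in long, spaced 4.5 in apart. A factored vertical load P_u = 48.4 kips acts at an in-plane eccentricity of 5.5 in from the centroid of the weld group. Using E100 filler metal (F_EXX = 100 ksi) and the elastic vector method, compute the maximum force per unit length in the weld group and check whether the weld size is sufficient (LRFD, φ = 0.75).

f_max ≈ 5.23 kip/in; adequate

Total weld length L_w = 24 in. Treat welds as unit-width lines.
Polar moment about centroid: J = 2[d³/12 + d(b/2)²] = 2[12³/12 + 12×2.25²] = 409.5 in³.
Direct shear f_v = P/L_w = 48.4 / 24 = 2.017 kip/in (vertical).
Torsion M = P·e = 48.4 × 5.5 = 266.2 kip·in.
Critical point at (x, y) = (2.25, 6) from centroid. f_tx = M·y/J = 3.9 kip/in; f_ty = M·x/J = 1.463 kip/in.
Resultant f_max = √[f_tx² + (f_v + f_ty)²] = √[3.9² + (2.017 + 1.463)²] = 5.227 kip/in.
Capacity per unit length: φr_n = 0.75 × 0.6 × 100 × (0.707 × 0.1875) = 5.965 kip/in.
5.227 ≤ 5.965 → adequate.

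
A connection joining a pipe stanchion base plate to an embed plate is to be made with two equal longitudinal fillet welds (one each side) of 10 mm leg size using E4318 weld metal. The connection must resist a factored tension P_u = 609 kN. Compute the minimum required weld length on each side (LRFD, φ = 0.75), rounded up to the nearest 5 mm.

E43XX → F_EXX = 430 MPa.
Throat t_e = 0.707 × 10 = 7.07 mm.
φr_n = 0.75 × 0.6 × 430 × 7.07 × 10⁻³ = 1.368 kN/mm.
L_req = P_u / φr_n = 609 / 1.368 = 445.2 mm total.
Per side: 445.2 / 2 = 222.6 mm.
Round up → use L = 225 mm on each side.

L = 225 mm on each side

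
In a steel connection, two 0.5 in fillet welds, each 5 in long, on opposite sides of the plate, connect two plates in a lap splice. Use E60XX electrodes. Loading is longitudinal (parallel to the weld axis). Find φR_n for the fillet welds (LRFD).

φR_n ≈ 95.4 kips

E60XX → F_EXX = 60 ksi.
Effective throat t_e = 0.707 × 0.5 = 0.3535 in.
Total length L = 10 in; A_we = 0.3535 × 10 = 3.535 in².
F_nw = 0.6 F_EXX = 0.6 × 60 = 36 ksi.
φR_n = 0.75 × 36 × 3.535 = 95.44 kips.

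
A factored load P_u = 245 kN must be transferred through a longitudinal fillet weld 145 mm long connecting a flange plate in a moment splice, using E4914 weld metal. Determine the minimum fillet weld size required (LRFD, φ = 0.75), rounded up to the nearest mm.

E49XX → F_EXX = 490 MPa.
Total weld length L = 145 mm.
Required throat t_e = P_u / (φ × 0.6 F_EXX × L) = 245 / (0.75 × 0.6 × 490 × 145 × 10⁻³) = 7.663 mm.
Required leg w = t_e / 0.707 = 10.84 mm → use 11 mm.

w = 11 mm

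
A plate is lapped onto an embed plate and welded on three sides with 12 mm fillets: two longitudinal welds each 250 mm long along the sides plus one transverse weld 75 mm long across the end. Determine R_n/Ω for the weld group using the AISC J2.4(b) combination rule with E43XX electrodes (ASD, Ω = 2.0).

R_n/Ω ≈ 629 kN

E43XX → F_EXX = 430 MPa.
t_e = 0.707 × 12 = 8.484 mm.
R_nwl = 0.6 × 430 × 8.484 × 500 × 10⁻³ = 1094 kN (longitudinal, 2 welds).
R_nwt = 0.6 × 430 × 8.484 × 75 × 10⁻³ = 164.2 kN (transverse, base value).
(i) R_nwl + R_nwt = 1259 kN; (ii) 0.85 R_nwl + 1.5 R_nwt = 1177 kN.
R_n = max = 1259 kN [governs: (i)]; R_n/Ω = 629.3 kN.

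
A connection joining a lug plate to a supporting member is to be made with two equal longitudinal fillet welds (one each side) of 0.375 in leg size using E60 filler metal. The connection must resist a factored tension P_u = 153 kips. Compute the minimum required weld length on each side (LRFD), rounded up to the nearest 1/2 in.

L = 11 in on each side

E60XX → F_EXX = 60 ksi.
Throat t_e = 0.707 × 0.375 = 0.2651 in.
φr_n = 0.75 × 0.6 × 60 × 0.2651 = 7.158 kips/in.
L_req = P_u / φr_n = 153 / 7.158 = 21.37 in total.
Per side: 21.37 / 2 = 10.69 in.
Round up → use L = 11 in on each side.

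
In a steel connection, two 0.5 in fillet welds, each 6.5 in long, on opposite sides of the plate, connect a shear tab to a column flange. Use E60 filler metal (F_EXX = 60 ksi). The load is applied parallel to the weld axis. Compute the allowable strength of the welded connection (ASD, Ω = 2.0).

Effective throat t_e = 0.707 × 0.5 = 0.3535 in.
Total length L = 13 in; A_we = 0.3535 × 13 = 4.595 in².
F_nw = 0.6 F_EXX = 0.6 × 60 = 36 ksi.
R_n = 36 × 4.595 = 165.4 kip; R_n/Ω = 165.4/2.0 = 82.72 kip.

R_n/Ω ≈ 82.7 kip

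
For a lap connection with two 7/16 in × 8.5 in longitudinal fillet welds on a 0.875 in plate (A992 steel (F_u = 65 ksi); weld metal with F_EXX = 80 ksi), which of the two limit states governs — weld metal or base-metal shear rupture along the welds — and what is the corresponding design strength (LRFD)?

φR_n ≈ 189 kip (weld metal governs)

t_e = 0.707 × 0.4375 = 0.3093 in; L = 17 in.
Weld metal: φR_n = 0.75 × 0.6 × 80 × 0.3093 × 17 = 189.3 kip.
Base metal (shear rupture): φR_n = 0.75 × 0.6 × 65 × 0.875 × 17 = 435.1 kip.
Governing: weld metal.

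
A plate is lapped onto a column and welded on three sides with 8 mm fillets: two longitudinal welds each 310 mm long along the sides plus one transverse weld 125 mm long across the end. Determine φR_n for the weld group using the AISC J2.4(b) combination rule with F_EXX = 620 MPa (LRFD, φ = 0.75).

φR_n ≈ 1180 kN

t_e = 0.707 × 8 = 5.656 mm.
R_nwl = 0.6 × 620 × 5.656 × 620 × 10⁻³ = 1304 kN (longitudinal, 2 welds).
R_nwt = 0.6 × 620 × 5.656 × 125 × 10⁻³ = 263 kN (transverse, base value).
(i) R_nwl + R_nwt = 1568 kN; (ii) 0.85 R_nwl + 1.5 R_nwt = 1503 kN.
R_n = max = 1568 kN [governs: (i)]; φR_n = 1176 kN.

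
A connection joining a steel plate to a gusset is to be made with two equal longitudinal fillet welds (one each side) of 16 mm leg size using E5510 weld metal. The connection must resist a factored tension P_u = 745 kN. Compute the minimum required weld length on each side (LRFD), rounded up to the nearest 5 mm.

E55XX → F_EXX = 550 MPa.
Throat t_e = 0.707 × 16 = 11.31 mm.
φr_n = 0.75 × 0.6 × 550 × 11.31 × 10⁻³ = 2.8 kN/mm.
L_req = P_u / φr_n = 745 / 2.8 = 266.1 mm total.
Per side: 266.1 / 2 = 133 mm.
Round up → use L = 135 mm on each side.

L = 135 mm on each side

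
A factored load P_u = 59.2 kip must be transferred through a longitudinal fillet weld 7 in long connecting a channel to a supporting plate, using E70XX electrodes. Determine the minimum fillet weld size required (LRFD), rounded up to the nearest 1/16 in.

E70XX → F_EXX = 70 ksi.
Total weld length L = 7 in.
Required throat t_e = P_u / (φ × 0.6 F_EXX × L) = 59.2 / (0.75 × 0.6 × 70 × 7) = 0.2685 in.
Required leg w = t_e / 0.707 = 0.3797 in → use 7/16 in.

w = 7/16 in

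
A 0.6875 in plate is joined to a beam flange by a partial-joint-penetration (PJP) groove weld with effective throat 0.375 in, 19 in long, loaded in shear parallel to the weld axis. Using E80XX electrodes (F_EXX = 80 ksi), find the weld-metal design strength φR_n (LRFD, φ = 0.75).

Effective throat (given) t_e = 0.375 in.
A_we = 0.375 × 19 = 7.125 in².
F_nw = 0.6 F_EXX = 48 ksi.
φR_n = 0.75 × 48 × 7.125 = 256.5 kips.

φR_n ≈ 256 kips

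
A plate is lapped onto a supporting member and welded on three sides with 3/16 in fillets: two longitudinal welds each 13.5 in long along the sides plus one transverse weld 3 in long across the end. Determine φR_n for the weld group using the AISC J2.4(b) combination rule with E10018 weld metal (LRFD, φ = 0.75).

φR_n ≈ 179 kips

E100XX → F_EXX = 100 ksi.
t_e = 0.707 × 0.1875 = 0.1326 in.
R_nwl = 0.6 × 100 × 0.1326 × 27 = 214.8 kips (longitudinal, 2 welds).
R_nwt = 0.6 × 100 × 0.1326 × 3 = 23.86 kips (transverse, base value).
(i) R_nwl + R_nwt = 238.6 kips; (ii) 0.85 R_nwl + 1.5 R_nwt = 218.3 kips.
R_n = max = 238.6 kips [governs: (i)]; φR_n = 179 kips.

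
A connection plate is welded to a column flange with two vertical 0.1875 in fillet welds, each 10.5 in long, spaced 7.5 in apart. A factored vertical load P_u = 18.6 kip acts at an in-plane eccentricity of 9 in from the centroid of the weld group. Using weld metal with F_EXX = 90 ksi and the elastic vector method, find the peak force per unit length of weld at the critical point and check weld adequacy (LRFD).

f_max ≈ 2.82 kip/in; adequate

Total weld length L_w = 21 in. Treat welds as unit-width lines.
Polar moment about centroid: J = 2[d³/12 + d(b/2)²] = 2[10.5³/12 + 10.5×3.75²] = 488.2 in³.
Direct shear f_v = P/L_w = 18.6 / 21 = 0.8857 kip/in (vertical).
Torsion M = P·e = 18.6 × 9 = 167.4 kip·in.
Critical point at (x, y) = (3.75, 5.25) from centroid. f_tx = M·y/J = 1.8 kip/in; f_ty = M·x/J = 1.286 kip/in.
Resultant f_max = √[f_tx² + (f_v + f_ty)²] = √[1.8² + (0.8857 + 1.286)²] = 2.82 kip/in.
Capacity per unit length: φr_n = 0.75 × 0.6 × 90 × (0.707 × 0.1875) = 5.369 kip/in.
2.82 ≤ 5.369 → adequate.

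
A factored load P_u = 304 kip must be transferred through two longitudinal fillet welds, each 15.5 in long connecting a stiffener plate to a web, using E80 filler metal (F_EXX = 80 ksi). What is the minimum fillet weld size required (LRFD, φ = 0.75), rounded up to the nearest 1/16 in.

Total weld length L = 31 in.
Required throat t_e = P_u / (φ × 0.6 F_EXX × L) = 304 / (0.75 × 0.6 × 80 × 31) = 0.2724 in.
Required leg w = t_e / 0.707 = 0.3853 in → use 7/16 in.

w = 7/16 in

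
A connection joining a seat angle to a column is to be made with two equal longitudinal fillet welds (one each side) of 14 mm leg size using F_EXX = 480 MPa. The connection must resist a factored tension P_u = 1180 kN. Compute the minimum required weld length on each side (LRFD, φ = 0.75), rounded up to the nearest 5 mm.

L = 280 mm on each side

Throat t_e = 0.707 × 14 = 9.898 mm.
φr_n = 0.75 × 0.6 × 480 × 9.898 × 10⁻³ = 2.138 kN/mm.
L_req = P_u / φr_n = 1180 / 2.138 = 551.9 mm total.
Per side: 551.9 / 2 = 276 mm.
Round up → use L = 280 mm on each side.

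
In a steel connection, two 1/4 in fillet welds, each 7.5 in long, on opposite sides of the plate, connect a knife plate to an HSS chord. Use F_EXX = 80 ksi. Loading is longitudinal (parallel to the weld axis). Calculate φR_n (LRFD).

Effective throat t_e = 0.707 × 0.25 = 0.1767 in.
Total length L = 15 in; A_we = 0.1767 × 15 = 2.651 in².
F_nw = 0.6 F_EXX = 0.6 × 80 = 48 ksi.
φR_n = 0.75 × 48 × 2.651 = 95.44 kip.

φR_n ≈ 95.4 kip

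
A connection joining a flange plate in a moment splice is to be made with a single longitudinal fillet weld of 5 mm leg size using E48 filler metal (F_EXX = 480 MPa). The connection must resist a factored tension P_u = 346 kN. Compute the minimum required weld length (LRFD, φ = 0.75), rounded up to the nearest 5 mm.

Throat t_e = 0.707 × 5 = 3.535 mm.
φr_n = 0.75 × 0.6 × 480 × 3.535 × 10⁻³ = 0.7636 kN/mm.
L_req = P_u / φr_n = 346 / 0.7636 = 453.1 mm total.
Round up → use L = 455 mm.

L = 455 mm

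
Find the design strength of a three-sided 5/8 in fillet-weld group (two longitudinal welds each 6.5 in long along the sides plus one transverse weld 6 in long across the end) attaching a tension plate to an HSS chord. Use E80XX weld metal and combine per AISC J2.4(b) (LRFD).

E80XX → F_EXX = 80 ksi.
t_e = 0.707 × 0.625 = 0.4419 in.
R_nwl = 0.6 × 80 × 0.4419 × 13 = 275.7 kips (longitudinal, 2 welds).
R_nwt = 0.6 × 80 × 0.4419 × 6 = 127.3 kips (transverse, base value).
(i) R_nwl + R_nwt = 403 kips; (ii) 0.85 R_nwl + 1.5 R_nwt = 425.3 kips.
R_n = max = 425.3 kips [governs: (ii)]; φR_n = 318.9 kips.

φR_n ≈ 319 kips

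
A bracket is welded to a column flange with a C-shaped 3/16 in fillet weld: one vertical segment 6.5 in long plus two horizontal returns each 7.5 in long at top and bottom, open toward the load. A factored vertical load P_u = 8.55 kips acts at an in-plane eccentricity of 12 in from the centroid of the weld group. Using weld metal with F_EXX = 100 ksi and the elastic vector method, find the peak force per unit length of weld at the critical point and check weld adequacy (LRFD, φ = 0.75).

Total weld length L_w = 21.5 in. Treat welds as unit-width lines.
Centroid: x̄ = 2×7.5×3.75 / 21.5 = 2.616 in from the vertical weld.
Polar moment about centroid: J = I_x + I_y = [6.5³/12 + 2×7.5×3.25²] + [6.5×2.616² + 2(7.5³/12 + 7.5×1.134²)] = 315.4 in³.
Direct shear f_v = P/L_w = 8.55 / 21.5 = 0.3977 kip/in (vertical).
Torsion M = P·e = 8.55 × 12 = 102.6 kip·in.
Critical point at (x, y) = (4.884, 3.25) from centroid. f_tx = M·y/J = 1.057 kip/in; f_ty = M·x/J = 1.589 kip/in.
Resultant f_max = √[f_tx² + (f_v + f_ty)²] = √[1.057² + (0.3977 + 1.589)²] = 2.25 kip/in.
Capacity per unit length: φr_n = 0.75 × 0.6 × 100 × (0.707 × 0.1875) = 5.965 kip/in.
2.25 ≤ 5.965 → adequate.

f_max ≈ 2.25 kip/in; adequate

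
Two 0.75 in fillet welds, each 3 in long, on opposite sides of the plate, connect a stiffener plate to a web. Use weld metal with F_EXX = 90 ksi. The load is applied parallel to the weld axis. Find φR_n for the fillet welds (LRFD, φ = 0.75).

φR_n ≈ 129 kip

Effective throat t_e = 0.707 × 0.75 = 0.5302 in.
Total length L = 6 in; A_we = 0.5302 × 6 = 3.181 in².
F_nw = 0.6 F_EXX = 0.6 × 90 = 54 ksi.
φR_n = 0.75 × 54 × 3.181 = 128.9 kip.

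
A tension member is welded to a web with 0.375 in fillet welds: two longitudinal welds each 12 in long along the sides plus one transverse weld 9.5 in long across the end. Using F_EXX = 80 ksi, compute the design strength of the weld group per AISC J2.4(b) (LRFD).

φR_n ≈ 331 kips

t_e = 0.707 × 0.375 = 0.2651 in.
R_nwl = 0.6 × 80 × 0.2651 × 24 = 305.4 kips (longitudinal, 2 welds).
R_nwt = 0.6 × 80 × 0.2651 × 9.5 = 120.9 kips (transverse, base value).
(i) R_nwl + R_nwt = 426.3 kips; (ii) 0.85 R_nwl + 1.5 R_nwt = 441 kips.
R_n = max = 441 kips [governs: (ii)]; φR_n = 330.7 kips.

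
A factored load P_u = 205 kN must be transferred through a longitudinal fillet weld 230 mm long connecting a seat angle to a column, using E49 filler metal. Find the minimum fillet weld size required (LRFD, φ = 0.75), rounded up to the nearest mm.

w = 6 mm

E49XX → F_EXX = 490 MPa.
Total weld length L = 230 mm.
Required throat t_e = P_u / (φ × 0.6 F_EXX × L) = 205 / (0.75 × 0.6 × 490 × 230 × 10⁻³) = 4.042 mm.
Required leg w = t_e / 0.707 = 5.717 mm → use 6 mm.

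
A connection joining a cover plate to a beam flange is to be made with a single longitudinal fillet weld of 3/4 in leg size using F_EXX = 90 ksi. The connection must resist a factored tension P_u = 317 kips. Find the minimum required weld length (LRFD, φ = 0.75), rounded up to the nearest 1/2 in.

Throat t_e = 0.707 × 0.75 = 0.5302 in.
φr_n = 0.75 × 0.6 × 90 × 0.5302 = 21.48 kips/in.
L_req = P_u / φr_n = 317 / 21.48 = 14.76 in total.
Round up → use L = 15 in.

L = 15 in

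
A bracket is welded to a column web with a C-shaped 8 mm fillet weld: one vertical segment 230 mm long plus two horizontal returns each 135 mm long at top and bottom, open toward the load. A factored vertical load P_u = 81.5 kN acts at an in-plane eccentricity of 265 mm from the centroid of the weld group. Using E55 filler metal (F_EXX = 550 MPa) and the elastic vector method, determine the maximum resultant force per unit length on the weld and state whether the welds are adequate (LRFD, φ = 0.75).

Total weld length L_w = 500 mm. Treat welds as unit-width lines.
Centroid: x̄ = 2×135×67.5 / 500 = 36.45 mm from the vertical weld.
Polar moment about centroid: J = I_x + I_y = [230³/12 + 2×135×115²] + [230×36.45² + 2(135³/12 + 135×31.05²)] = 5561000 mm³.
Direct shear f_v = P/L_w = 81.5×10³ / 500 = 163 N/mm (vertical).
Torsion M = P·e = 81.5×10³ × 265 = 21598000 N·mm.
Critical point at (x, y) = (98.55, 115) from centroid. f_tx = M·y/J = 446.7 N/mm; f_ty = M·x/J = 382.8 N/mm.
Resultant f_max = √[f_tx² + (f_v + f_ty)²] = √[446.7² + (163 + 382.8)²] = 705.2 N/mm.
Capacity per unit length: φr_n = 0.75 × 0.6 × 550 × (0.707 × 8) = 1400 N/mm.
705.2 ≤ 1400 → adequate.

f_max ≈ 705 N/mm; adequate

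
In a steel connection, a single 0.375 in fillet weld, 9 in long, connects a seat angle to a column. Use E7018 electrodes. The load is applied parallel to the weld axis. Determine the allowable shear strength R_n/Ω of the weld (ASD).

E70XX → F_EXX = 70 ksi.
Effective throat t_e = 0.707 × 0.375 = 0.2651 in.
Total length L = 9 in; A_we = 0.2651 × 9 = 2.386 in².
F_nw = 0.6 F_EXX = 0.6 × 70 = 42 ksi.
R_n = 42 × 2.386 = 100.2 kip; R_n/Ω = 100.2/2.0 = 50.11 kip.

R_n/Ω ≈ 50.1 kip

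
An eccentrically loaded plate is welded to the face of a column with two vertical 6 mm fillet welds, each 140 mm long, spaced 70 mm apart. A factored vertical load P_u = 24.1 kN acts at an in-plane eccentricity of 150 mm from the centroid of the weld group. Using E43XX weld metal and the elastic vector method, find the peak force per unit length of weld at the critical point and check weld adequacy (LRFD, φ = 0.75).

f_max ≈ 399 N/mm; adequate

E43XX → F_EXX = 430 MPa.
Total weld length L_w = 280 mm. Treat welds as unit-width lines.
Polar moment about centroid: J = 2[d³/12 + d(b/2)²] = 2[140³/12 + 140×35²] = 800300 mm³.
Direct shear f_v = P/L_w = 24.1×10³ / 280 = 86.07 N/mm (vertical).
Torsion M = P·e = 24.1×10³ × 150 = 3615000 N·mm.
Critical point at (x, y) = (35, 70) from centroid. f_tx = M·y/J = 316.2 N/mm; f_ty = M·x/J = 158.1 N/mm.
Resultant f_max = √[f_tx² + (f_v + f_ty)²] = √[316.2² + (86.07 + 158.1)²] = 399.5 N/mm.
Capacity per unit length: φr_n = 0.75 × 0.6 × 430 × (0.707 × 6) = 820.8 N/mm.
399.5 ≤ 820.8 → adequate.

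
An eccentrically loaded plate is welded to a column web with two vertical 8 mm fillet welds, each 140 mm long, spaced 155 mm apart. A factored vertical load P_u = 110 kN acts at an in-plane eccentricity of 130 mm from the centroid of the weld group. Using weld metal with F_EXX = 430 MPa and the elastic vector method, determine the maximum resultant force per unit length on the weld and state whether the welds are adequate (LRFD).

f_max ≈ 1020 N/mm; adequate

Total weld length L_w = 280 mm. Treat welds as unit-width lines.
Polar moment about centroid: J = 2[d³/12 + d(b/2)²] = 2[140³/12 + 140×77.5²] = 2139000 mm³.
Direct shear f_v = P/L_w = 110×10³ / 280 = 392.9 N/mm (vertical).
Torsion M = P·e = 110×10³ × 130 = 14300000 N·mm.
Critical point at (x, y) = (77.5, 70) from centroid. f_tx = M·y/J = 468 N/mm; f_ty = M·x/J = 518.1 N/mm.
Resultant f_max = √[f_tx² + (f_v + f_ty)²] = √[468² + (392.9 + 518.1)²] = 1024 N/mm.
Capacity per unit length: φr_n = 0.75 × 0.6 × 430 × (0.707 × 8) = 1094 N/mm.
1024 ≤ 1094 → adequate.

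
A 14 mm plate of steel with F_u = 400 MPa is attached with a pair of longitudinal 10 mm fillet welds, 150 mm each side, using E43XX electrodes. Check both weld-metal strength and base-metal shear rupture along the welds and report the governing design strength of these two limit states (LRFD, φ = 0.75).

E43XX → F_EXX = 430 MPa.
t_e = 0.707 × 10 = 7.07 mm; L = 300 mm.
Weld metal: φR_n = 0.75 × 0.6 × 430 × 7.07 × 300 × 10⁻³ = 410.4 kN.
Base metal (shear rupture): φR_n = 0.75 × 0.6 × 400 × 14 × 300 × 10⁻³ = 756 kN.
Governing: weld metal.

φR_n ≈ 410 kN (weld metal governs)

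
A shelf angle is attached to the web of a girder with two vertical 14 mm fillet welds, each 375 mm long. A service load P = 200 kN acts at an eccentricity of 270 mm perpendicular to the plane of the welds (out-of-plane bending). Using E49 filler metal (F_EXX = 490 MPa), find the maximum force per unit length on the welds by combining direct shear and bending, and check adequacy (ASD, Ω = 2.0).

L_w = 2 × 375 = 750 mm; section modulus (unit throat) S = 2 × L²/6 = 46880 mm².
Direct shear f_v = P/L_w = 200×10³/750 = 266.7 N/mm.
Moment M = P × e = 200×10³ × 270 = 54000000 N·mm; bending f_b = M/S = 1152 N/mm.
f_max = √(f_v² + f_b²) = √(266.7² + 1152²) = 1182 N/mm.
r_n/Ω = (1/2.0) × 0.6 × 490 × (0.707 × 14) = 1455 N/mm → adequate.

f_max ≈ 1180 N/mm; adequate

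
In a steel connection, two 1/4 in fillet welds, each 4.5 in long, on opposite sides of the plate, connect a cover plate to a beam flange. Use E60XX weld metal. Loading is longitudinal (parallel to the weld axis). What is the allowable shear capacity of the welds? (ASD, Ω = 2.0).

R_n/Ω ≈ 28.6 kip

E60XX → F_EXX = 60 ksi.
Effective throat t_e = 0.707 × 0.25 = 0.1767 in.
Total length L = 9 in; A_we = 0.1767 × 9 = 1.591 in².
F_nw = 0.6 F_EXX = 0.6 × 60 = 36 ksi.
R_n = 36 × 1.591 = 57.27 kip; R_n/Ω = 57.27/2.0 = 28.63 kip.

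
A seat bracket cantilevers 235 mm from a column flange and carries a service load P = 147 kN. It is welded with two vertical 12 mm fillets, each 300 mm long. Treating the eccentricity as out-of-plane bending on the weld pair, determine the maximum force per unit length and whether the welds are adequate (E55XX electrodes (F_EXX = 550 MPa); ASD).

L_w = 2 × 300 = 600 mm; section modulus (unit throat) S = 2 × L²/6 = 30000 mm².
Direct shear f_v = P/L_w = 147×10³/600 = 245 N/mm.
Moment M = P × e = 147×10³ × 235 = 34545000 N·mm; bending f_b = M/S = 1152 N/mm.
f_max = √(f_v² + f_b²) = √(245² + 1152²) = 1177 N/mm.
r_n/Ω = (1/2.0) × 0.6 × 550 × (0.707 × 12) = 1400 N/mm → adequate.

f_max ≈ 1180 N/mm; adequate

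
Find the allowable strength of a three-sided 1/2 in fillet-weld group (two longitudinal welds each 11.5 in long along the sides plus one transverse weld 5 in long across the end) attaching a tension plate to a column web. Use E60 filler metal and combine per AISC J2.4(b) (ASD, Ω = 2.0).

R_n/Ω ≈ 178 kips

E60XX → F_EXX = 60 ksi.
t_e = 0.707 × 0.5 = 0.3535 in.
R_nwl = 0.6 × 60 × 0.3535 × 23 = 292.7 kips (longitudinal, 2 welds).
R_nwt = 0.6 × 60 × 0.3535 × 5 = 63.63 kips (transverse, base value).
(i) R_nwl + R_nwt = 356.3 kips; (ii) 0.85 R_nwl + 1.5 R_nwt = 344.2 kips.
R_n = max = 356.3 kips [governs: (i)]; R_n/Ω = 178.2 kips.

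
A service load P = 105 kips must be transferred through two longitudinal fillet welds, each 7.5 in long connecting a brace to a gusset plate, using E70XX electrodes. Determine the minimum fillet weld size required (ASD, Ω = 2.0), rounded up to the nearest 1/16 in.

w = 1/2 in

E70XX → F_EXX = 70 ksi.
Total weld length L = 15 in.
Required throat t_e = P × Ω / (0.6 F_EXX × L) = 105 × 2.0 / (0.6 × 70 × 15) = 0.3333 in.
Required leg w = t_e / 0.707 = 0.4715 in → use 1/2 in.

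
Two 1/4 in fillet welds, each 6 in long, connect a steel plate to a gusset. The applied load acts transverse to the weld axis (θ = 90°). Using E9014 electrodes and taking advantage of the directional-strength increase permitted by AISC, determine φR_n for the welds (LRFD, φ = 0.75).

φR_n ≈ 129 kips

E90XX → F_EXX = 90 ksi.
t_e = 0.707 × 0.25 = 0.1767 in; A_we = 0.1767 × 12 = 2.121 in².
Directional factor: 1.0 + 0.5 sin^1.5(90°) = 1.5.
F_nw = 0.6 × 90 × 1.5 = 81 ksi.
φR_n = 0.75 × 81 × 2.121 = 128.9 kips.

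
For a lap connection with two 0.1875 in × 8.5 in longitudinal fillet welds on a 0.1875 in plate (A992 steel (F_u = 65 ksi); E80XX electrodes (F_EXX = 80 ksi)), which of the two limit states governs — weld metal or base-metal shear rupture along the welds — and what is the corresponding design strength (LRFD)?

φR_n ≈ 81.1 kips (weld metal governs)

t_e = 0.707 × 0.1875 = 0.1326 in; L = 17 in.
Weld metal: φR_n = 0.75 × 0.6 × 80 × 0.1326 × 17 = 81.13 kips.
Base metal (shear rupture): φR_n = 0.75 × 0.6 × 65 × 0.1875 × 17 = 93.23 kips.
Governing: weld metal.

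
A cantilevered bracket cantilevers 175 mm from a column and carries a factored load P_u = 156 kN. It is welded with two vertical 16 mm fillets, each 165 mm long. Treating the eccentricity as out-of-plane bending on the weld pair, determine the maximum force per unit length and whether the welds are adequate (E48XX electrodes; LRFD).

E48XX → F_EXX = 480 MPa.
L_w = 2 × 165 = 330 mm; section modulus (unit throat) S = 2 × L²/6 = 9075 mm².
Direct shear f_v = P/L_w = 156×10³/330 = 472.7 N/mm.
Moment M = P × e = 156×10³ × 175 = 27300000 N·mm; bending f_b = M/S = 3008 N/mm.
f_max = √(f_v² + f_b²) = √(472.7² + 3008²) = 3045 N/mm.
φr_n = 0.75 × 0.6 × 480 × (0.707 × 16) = 2443 N/mm → NOT adequate.

f_max ≈ 3050 N/mm; NOT adequate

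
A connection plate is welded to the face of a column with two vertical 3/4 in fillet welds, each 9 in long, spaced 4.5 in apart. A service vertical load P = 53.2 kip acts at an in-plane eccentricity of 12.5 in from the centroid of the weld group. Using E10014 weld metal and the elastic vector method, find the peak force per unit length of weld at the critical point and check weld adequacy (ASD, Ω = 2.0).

E100XX → F_EXX = 100 ksi.
Total weld length L_w = 18 in. Treat welds as unit-width lines.
Polar moment about centroid: J = 2[d³/12 + d(b/2)²] = 2[9³/12 + 9×2.25²] = 212.6 in³.
Direct shear f_v = P/L_w = 53.2 / 18 = 2.956 kip/in (vertical).
Torsion M = P·e = 53.2 × 12.5 = 665 kip·in.
Critical point at (x, y) = (2.25, 4.5) from centroid. f_tx = M·y/J = 14.07 kip/in; f_ty = M·x/J = 7.037 kip/in.
Resultant f_max = √[f_tx² + (f_v + f_ty)²] = √[14.07² + (2.956 + 7.037)²] = 17.26 kip/in.
Capacity per unit length: r_n/Ω = (1/2.0) × 0.6 × 100 × (0.707 × 0.75) = 15.91 kip/in.
17.26 > 15.91 → NOT adequate.

f_max ≈ 17.3 kip/in; NOT adequate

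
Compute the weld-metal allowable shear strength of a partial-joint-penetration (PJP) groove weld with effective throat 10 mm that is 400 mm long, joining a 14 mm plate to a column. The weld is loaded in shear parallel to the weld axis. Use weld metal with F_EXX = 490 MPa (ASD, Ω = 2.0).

R_n/Ω ≈ 588 kN

Effective throat (given) t_e = 10 mm.
A_we = 10 × 400 = 4000 mm².
F_nw = 0.6 F_EXX = 294 MPa.
R_n/Ω = (294 × 4000) / 2.0 × 10⁻³ = 588 kN.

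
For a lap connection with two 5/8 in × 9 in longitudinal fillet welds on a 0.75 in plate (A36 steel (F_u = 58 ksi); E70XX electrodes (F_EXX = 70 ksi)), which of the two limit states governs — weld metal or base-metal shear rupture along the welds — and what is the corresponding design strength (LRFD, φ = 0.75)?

t_e = 0.707 × 0.625 = 0.4419 in; L = 18 in.
Weld metal: φR_n = 0.75 × 0.6 × 70 × 0.4419 × 18 = 250.5 kip.
Base metal (shear rupture): φR_n = 0.75 × 0.6 × 58 × 0.75 × 18 = 352.3 kip.
Governing: weld metal.

φR_n ≈ 251 kip (weld metal governs)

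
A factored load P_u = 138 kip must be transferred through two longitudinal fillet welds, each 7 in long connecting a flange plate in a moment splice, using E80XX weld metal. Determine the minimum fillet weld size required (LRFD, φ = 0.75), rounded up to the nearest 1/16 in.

E80XX → F_EXX = 80 ksi.
Total weld length L = 14 in.
Required throat t_e = P_u / (φ × 0.6 F_EXX × L) = 138 / (0.75 × 0.6 × 80 × 14) = 0.2738 in.
Required leg w = t_e / 0.707 = 0.3873 in → use 7/16 in.

w = 7/16 in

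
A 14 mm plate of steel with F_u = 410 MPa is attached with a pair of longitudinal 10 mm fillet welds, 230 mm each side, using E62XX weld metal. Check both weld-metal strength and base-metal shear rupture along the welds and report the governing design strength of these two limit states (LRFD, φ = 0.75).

φR_n ≈ 907 kN (weld metal governs)

E62XX → F_EXX = 620 MPa.
t_e = 0.707 × 10 = 7.07 mm; L = 460 mm.
Weld metal: φR_n = 0.75 × 0.6 × 620 × 7.07 × 460 × 10⁻³ = 907.4 kN.
Base metal (shear rupture): φR_n = 0.75 × 0.6 × 410 × 14 × 460 × 10⁻³ = 1188 kN.
Governing: weld metal.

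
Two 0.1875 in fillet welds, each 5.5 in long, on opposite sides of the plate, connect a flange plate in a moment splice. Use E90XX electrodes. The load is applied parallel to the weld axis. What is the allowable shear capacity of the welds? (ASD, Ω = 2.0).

R_n/Ω ≈ 39.4 kips

E90XX → F_EXX = 90 ksi.
Effective throat t_e = 0.707 × 0.1875 = 0.1326 in.
Total length L = 11 in; A_we = 0.1326 × 11 = 1.458 in².
F_nw = 0.6 F_EXX = 0.6 × 90 = 54 ksi.
R_n = 54 × 1.458 = 78.74 kips; R_n/Ω = 78.74/2.0 = 39.37 kips.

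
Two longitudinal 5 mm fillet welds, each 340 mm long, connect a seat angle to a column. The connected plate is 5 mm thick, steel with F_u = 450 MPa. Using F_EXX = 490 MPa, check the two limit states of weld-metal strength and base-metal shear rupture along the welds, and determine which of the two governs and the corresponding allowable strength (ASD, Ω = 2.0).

t_e = 0.707 × 5 = 3.535 mm; L = 680 mm.
Weld metal: R_n/Ω = (1/2.0) × 0.6 × 490 × 3.535 × 680 × 10⁻³ = 353.4 kN.
Base metal (shear rupture): R_n/Ω = (1/2.0) × 0.6 × 450 × 5 × 680 × 10⁻³ = 459 kN.
Governing: weld metal.

R_n/Ω ≈ 353 kN (weld metal governs)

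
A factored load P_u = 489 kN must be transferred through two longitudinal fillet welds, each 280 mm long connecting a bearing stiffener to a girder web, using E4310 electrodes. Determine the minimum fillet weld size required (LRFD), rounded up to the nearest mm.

E43XX → F_EXX = 430 MPa.
Total weld length L = 560 mm.
Required throat t_e = P_u / (φ × 0.6 F_EXX × L) = 489 / (0.75 × 0.6 × 430 × 560 × 10⁻³) = 4.513 mm.
Required leg w = t_e / 0.707 = 6.383 mm → use 7 mm.

w = 7 mm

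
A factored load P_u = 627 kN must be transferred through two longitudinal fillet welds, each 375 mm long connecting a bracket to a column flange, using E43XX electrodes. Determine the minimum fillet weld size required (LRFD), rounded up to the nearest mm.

w = 7 mm

E43XX → F_EXX = 430 MPa.
Total weld length L = 750 mm.
Required throat t_e = P_u / (φ × 0.6 F_EXX × L) = 627 / (0.75 × 0.6 × 430 × 750 × 10⁻³) = 4.32 mm.
Required leg w = t_e / 0.707 = 6.111 mm → use 7 mm.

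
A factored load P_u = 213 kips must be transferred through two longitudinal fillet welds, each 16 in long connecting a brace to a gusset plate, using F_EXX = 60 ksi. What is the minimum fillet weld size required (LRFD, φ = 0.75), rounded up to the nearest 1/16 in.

Total weld length L = 32 in.
Required throat t_e = P_u / (φ × 0.6 F_EXX × L) = 213 / (0.75 × 0.6 × 60 × 32) = 0.2465 in.
Required leg w = t_e / 0.707 = 0.3487 in → use 3/8 in.

w = 3/8 in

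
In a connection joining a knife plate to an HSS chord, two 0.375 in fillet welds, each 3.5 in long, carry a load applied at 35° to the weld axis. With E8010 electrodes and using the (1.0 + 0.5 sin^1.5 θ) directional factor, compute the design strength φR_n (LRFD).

φR_n ≈ 81.3 kip

E80XX → F_EXX = 80 ksi.
t_e = 0.707 × 0.375 = 0.2651 in; A_we = 0.2651 × 7 = 1.856 in².
Directional factor: 1.0 + 0.5 sin^1.5(35°) = 1.217.
F_nw = 0.6 × 80 × 1.217 = 58.43 ksi.
φR_n = 0.75 × 58.43 × 1.856 = 81.32 kip.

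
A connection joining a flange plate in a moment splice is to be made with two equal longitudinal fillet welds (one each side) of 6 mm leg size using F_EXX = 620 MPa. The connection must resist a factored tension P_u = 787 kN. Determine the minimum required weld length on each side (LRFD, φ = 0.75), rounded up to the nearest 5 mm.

Throat t_e = 0.707 × 6 = 4.242 mm.
φr_n = 0.75 × 0.6 × 620 × 4.242 × 10⁻³ = 1.184 kN/mm.
L_req = P_u / φr_n = 787 / 1.184 = 665 mm total.
Per side: 665 / 2 = 332.5 mm.
Round up → use L = 335 mm on each side.

L = 335 mm on each side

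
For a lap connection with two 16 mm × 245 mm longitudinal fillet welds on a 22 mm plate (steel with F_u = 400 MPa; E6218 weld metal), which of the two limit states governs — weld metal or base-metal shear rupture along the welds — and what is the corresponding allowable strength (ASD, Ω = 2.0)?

E62XX → F_EXX = 620 MPa.
t_e = 0.707 × 16 = 11.31 mm; L = 490 mm.
Weld metal: R_n/Ω = (1/2.0) × 0.6 × 620 × 11.31 × 490 × 10⁻³ = 1031 kN.
Base metal (shear rupture): R_n/Ω = (1/2.0) × 0.6 × 400 × 22 × 490 × 10⁻³ = 1294 kN.
Governing: weld metal.

R_n/Ω ≈ 1030 kN (weld metal governs)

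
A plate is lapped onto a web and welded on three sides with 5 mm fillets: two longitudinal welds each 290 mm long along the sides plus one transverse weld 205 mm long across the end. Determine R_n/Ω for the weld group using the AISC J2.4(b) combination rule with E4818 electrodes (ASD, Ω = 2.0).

E48XX → F_EXX = 480 MPa.
t_e = 0.707 × 5 = 3.535 mm.
R_nwl = 0.6 × 480 × 3.535 × 580 × 10⁻³ = 590.5 kN (longitudinal, 2 welds).
R_nwt = 0.6 × 480 × 3.535 × 205 × 10⁻³ = 208.7 kN (transverse, base value).
(i) R_nwl + R_nwt = 799.2 kN; (ii) 0.85 R_nwl + 1.5 R_nwt = 815 kN.
R_n = max = 815 kN [governs: (ii)]; R_n/Ω = 407.5 kN.

R_n/Ω ≈ 407 kN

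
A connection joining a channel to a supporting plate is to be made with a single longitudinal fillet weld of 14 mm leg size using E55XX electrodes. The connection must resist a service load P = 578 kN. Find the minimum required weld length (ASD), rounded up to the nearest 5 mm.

E55XX → F_EXX = 550 MPa.
Throat t_e = 0.707 × 14 = 9.898 mm.
r_n/Ω = (0.6 × 550 × 9.898) / 2.0 = 1633 N/mm = 1.633 kN/mm.
L_req = P / (r_n/Ω) = 578 / 1.633 = 353.9 mm total.
Round up → use L = 355 mm.

L = 355 mm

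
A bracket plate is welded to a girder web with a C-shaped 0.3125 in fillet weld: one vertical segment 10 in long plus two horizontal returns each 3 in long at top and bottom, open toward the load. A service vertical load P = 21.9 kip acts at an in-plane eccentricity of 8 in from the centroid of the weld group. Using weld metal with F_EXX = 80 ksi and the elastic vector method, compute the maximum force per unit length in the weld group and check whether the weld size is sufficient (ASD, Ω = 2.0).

f_max ≈ 4.72 kip/in; adequate

Total weld length L_w = 16 in. Treat welds as unit-width lines.
Centroid: x̄ = 2×3×1.5 / 16 = 0.5625 in from the vertical weld.
Polar moment about centroid: J = I_x + I_y = [10³/12 + 2×3×5²] + [10×0.5625² + 2(3³/12 + 3×0.9375²)] = 246.3 in³.
Direct shear f_v = P/L_w = 21.9 / 16 = 1.369 kip/in (vertical).
Torsion M = P·e = 21.9 × 8 = 175.2 kip·in.
Critical point at (x, y) = (2.438, 5) from centroid. f_tx = M·y/J = 3.557 kip/in; f_ty = M·x/J = 1.734 kip/in.
Resultant f_max = √[f_tx² + (f_v + f_ty)²] = √[3.557² + (1.369 + 1.734)²] = 4.72 kip/in.
Capacity per unit length: r_n/Ω = (1/2.0) × 0.6 × 80 × (0.707 × 0.3125) = 5.302 kip/in.
4.72 ≤ 5.302 → adequate.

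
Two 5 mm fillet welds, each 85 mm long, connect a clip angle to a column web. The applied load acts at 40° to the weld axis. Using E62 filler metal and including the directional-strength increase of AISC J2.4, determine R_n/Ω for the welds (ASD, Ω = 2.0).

R_n/Ω ≈ 141 kN

E62XX → F_EXX = 620 MPa.
t_e = 0.707 × 5 = 3.535 mm; A_we = 3.535 × 170 = 600.9 mm².
Directional factor: 1.0 + 0.5 sin^1.5(40°) = 1.258.
F_nw = 0.6 × 620 × 1.258 = 467.9 MPa.
R_n/Ω = (467.9 × 600.9) / 2.0 × 10⁻³ = 140.6 kN.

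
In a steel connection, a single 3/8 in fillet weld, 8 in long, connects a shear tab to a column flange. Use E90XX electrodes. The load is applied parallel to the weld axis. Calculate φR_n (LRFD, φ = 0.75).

E90XX → F_EXX = 90 ksi.
Effective throat t_e = 0.707 × 0.375 = 0.2651 in.
Total length L = 8 in; A_we = 0.2651 × 8 = 2.121 in².
F_nw = 0.6 F_EXX = 0.6 × 90 = 54 ksi.
φR_n = 0.75 × 54 × 2.121 = 85.9 kips.

φR_n ≈ 85.9 kips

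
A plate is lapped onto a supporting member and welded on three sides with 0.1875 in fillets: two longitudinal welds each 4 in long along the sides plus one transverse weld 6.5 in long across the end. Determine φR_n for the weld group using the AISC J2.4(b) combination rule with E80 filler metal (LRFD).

E80XX → F_EXX = 80 ksi.
t_e = 0.707 × 0.1875 = 0.1326 in.
R_nwl = 0.6 × 80 × 0.1326 × 8 = 50.9 kip (longitudinal, 2 welds).
R_nwt = 0.6 × 80 × 0.1326 × 6.5 = 41.36 kip (transverse, base value).
(i) R_nwl + R_nwt = 92.26 kip; (ii) 0.85 R_nwl + 1.5 R_nwt = 105.3 kip.
R_n = max = 105.3 kip [governs: (ii)]; φR_n = 78.98 kip.

φR_n ≈ 79 kip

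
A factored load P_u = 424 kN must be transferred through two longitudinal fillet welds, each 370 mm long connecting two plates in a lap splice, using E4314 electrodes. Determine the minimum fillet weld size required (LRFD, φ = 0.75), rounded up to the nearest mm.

w = 5 mm

E43XX → F_EXX = 430 MPa.
Total weld length L = 740 mm.
Required throat t_e = P_u / (φ × 0.6 F_EXX × L) = 424 / (0.75 × 0.6 × 430 × 740 × 10⁻³) = 2.961 mm.
Required leg w = t_e / 0.707 = 4.188 mm → use 5 mm.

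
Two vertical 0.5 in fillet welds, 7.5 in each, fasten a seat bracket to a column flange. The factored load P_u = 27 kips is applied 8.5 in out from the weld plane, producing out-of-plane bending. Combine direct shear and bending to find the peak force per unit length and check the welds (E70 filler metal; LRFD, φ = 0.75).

f_max ≈ 12.4 kip/in; NOT adequate

E70XX → F_EXX = 70 ksi.
L_w = 2 × 7.5 = 15 in; section modulus (unit throat) S = 2 × L²/6 = 18.75 in².
Direct shear f_v = P/L_w = 27/15 = 1.8 kip/in.
Moment M = P × e = 27 × 8.5 = 229.5 kip·in; bending f_b = M/S = 12.24 kip/in.
f_max = √(f_v² + f_b²) = √(1.8² + 12.24²) = 12.37 kip/in.
φr_n = 0.75 × 0.6 × 70 × (0.707 × 0.5) = 11.14 kip/in → NOT adequate.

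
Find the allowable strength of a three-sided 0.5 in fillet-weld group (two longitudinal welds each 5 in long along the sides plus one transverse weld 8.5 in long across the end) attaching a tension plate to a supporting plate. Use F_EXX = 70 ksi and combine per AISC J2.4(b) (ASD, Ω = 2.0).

R_n/Ω ≈ 158 kip

t_e = 0.707 × 0.5 = 0.3535 in.
R_nwl = 0.6 × 70 × 0.3535 × 10 = 148.5 kip (longitudinal, 2 welds).
R_nwt = 0.6 × 70 × 0.3535 × 8.5 = 126.2 kip (transverse, base value).
(i) R_nwl + R_nwt = 274.7 kip; (ii) 0.85 R_nwl + 1.5 R_nwt = 315.5 kip.
R_n = max = 315.5 kip [governs: (ii)]; R_n/Ω = 157.7 kip.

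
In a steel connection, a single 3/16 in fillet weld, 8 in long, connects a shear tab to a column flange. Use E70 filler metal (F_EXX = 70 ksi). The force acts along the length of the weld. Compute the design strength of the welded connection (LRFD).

Effective throat t_e = 0.707 × 0.1875 = 0.1326 in.
Total length L = 8 in; A_we = 0.1326 × 8 = 1.06 in².
F_nw = 0.6 F_EXX = 0.6 × 70 = 42 ksi.
φR_n = 0.75 × 42 × 1.06 = 33.41 kip.

φR_n ≈ 33.4 kip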